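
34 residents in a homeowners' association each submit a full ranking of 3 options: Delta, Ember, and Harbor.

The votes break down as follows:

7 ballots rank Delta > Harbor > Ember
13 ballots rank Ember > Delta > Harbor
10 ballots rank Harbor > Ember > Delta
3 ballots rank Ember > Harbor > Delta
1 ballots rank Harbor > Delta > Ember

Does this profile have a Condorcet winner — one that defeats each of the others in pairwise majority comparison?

Head-to-head results (34 voters total):
Delta vs Ember: Ember wins 26–8.
Delta vs Harbor: Delta wins 20–14.
Ember vs Harbor: Harbor wins 18–16.
No candidate beats all others: Delta beats Harbor beats Ember beats Delta, a majority cycle.

No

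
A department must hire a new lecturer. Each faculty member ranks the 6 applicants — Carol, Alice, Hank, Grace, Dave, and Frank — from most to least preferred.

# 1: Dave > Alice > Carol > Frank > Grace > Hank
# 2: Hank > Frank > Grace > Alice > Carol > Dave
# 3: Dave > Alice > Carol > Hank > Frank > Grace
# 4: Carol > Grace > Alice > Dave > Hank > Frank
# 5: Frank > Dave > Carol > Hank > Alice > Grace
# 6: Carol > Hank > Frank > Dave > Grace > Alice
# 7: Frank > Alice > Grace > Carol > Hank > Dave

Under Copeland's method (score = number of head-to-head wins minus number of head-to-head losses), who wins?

Carol

Pairwise results:
  Carol vs Alice: Alice wins 4–3.
  Carol vs Hank: Carol wins 6–1.
  Carol vs Grace: Carol wins 5–2.
  Carol vs Dave: Carol wins 4–3.
  Carol vs Frank: Carol wins 4–3.
  Alice vs Hank: Alice wins 4–3.
  Alice vs Grace: Alice wins 4–3.
  Alice vs Dave: Dave wins 4–3.
  Alice vs Frank: Frank wins 4–3.
  Hank vs Grace: Hank wins 4–3.
  Hank vs Dave: Dave wins 4–3.
  Hank vs Frank: Hank wins 4–3.
  Grace vs Dave: Dave wins 4–3.
  Grace vs Frank: Frank wins 6–1.
  Dave vs Frank: Frank wins 4–3.
Copeland scores (wins − losses):
  Carol: 4 − 1 = 3
  Alice: 3 − 2 = 1
  Hank: 2 − 3 = -1
  Grace: 0 − 5 = -5
  Dave: 3 − 2 = 1
  Frank: 3 − 2 = 1
Carol has the best Copeland score.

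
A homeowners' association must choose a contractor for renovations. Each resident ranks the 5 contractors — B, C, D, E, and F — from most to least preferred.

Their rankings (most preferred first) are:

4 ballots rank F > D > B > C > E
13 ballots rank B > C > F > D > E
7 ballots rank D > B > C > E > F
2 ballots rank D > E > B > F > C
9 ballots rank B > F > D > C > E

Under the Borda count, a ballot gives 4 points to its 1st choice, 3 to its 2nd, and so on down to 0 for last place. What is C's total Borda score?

Borda scores:
  B: 4·2 + 13·4 + 7·3 + 2·2 + 9·4 = 121
  C: 4·1 + 13·3 + 7·2 + 2·0 + 9·1 = 66
  D: 4·3 + 13·1 + 7·4 + 2·4 + 9·2 = 79
  E: 4·0 + 13·0 + 7·1 + 2·3 + 9·0 = 13
  F: 4·4 + 13·2 + 7·0 + 2·1 + 9·3 = 71

66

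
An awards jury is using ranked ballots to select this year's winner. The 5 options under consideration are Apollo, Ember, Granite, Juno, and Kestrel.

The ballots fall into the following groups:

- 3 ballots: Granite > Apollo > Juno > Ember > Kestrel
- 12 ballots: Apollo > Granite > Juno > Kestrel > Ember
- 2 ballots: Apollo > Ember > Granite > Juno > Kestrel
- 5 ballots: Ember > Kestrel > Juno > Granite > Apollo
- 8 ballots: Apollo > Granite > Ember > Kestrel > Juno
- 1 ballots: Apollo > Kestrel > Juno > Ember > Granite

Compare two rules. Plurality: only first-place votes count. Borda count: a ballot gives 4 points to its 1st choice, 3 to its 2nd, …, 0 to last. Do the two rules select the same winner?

Yes

Plurality first-place counts: Apollo 23, Ember 5, Granite 3, Juno 0, Kestrel 0 → Apollo.
Borda totals: Apollo 101, Ember 46, Granite 81, Juno 44, Kestrel 38 → Apollo.
The two rules agree on Apollo.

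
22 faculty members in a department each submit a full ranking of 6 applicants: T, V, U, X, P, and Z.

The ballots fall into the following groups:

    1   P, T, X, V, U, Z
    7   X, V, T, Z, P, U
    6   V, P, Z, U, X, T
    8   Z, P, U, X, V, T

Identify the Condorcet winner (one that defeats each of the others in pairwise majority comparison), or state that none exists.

None — there is no Condorcet winner

Head-to-head results (22 voters total):
T vs V: V wins 21–1.
T vs U: U wins 14–8.
T vs X: X wins 21–1.
T vs P: P wins 15–7.
T vs Z: Z wins 14–8.
V vs U: V wins 14–8.
V vs X: X wins 16–6.
V vs P: V wins 13–9.
V vs Z: V wins 14–8.
U vs X: U wins 14–8.
U vs P: P wins 22–0.
U vs Z: Z wins 21–1.
X vs P: P wins 15–7.
X vs Z: Z wins 14–8.
P vs Z: Z wins 15–7.
No candidate beats all others: V beats U beats X beats V, a majority cycle.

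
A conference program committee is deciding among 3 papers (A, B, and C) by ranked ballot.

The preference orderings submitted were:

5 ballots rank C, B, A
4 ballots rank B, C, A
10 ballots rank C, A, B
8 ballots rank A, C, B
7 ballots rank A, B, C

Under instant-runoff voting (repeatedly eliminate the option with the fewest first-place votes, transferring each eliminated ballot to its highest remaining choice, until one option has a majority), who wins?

C

Round 1: A 15, C 15, B 4. B has the fewest and is eliminated.
Round 2: C 19, A 15. C has a majority.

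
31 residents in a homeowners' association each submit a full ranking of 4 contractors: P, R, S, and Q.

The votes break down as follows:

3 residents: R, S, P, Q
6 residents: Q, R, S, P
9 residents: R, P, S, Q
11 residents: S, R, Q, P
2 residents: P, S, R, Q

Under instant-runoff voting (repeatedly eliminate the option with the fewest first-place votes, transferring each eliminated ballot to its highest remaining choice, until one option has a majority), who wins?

R

Round 1: R 12, S 11, Q 6, P 2. P has the fewest and is eliminated.
Round 2: S 13, R 12, Q 6. Q has the fewest and is eliminated.
Round 3: R 18, S 13. R has a majority.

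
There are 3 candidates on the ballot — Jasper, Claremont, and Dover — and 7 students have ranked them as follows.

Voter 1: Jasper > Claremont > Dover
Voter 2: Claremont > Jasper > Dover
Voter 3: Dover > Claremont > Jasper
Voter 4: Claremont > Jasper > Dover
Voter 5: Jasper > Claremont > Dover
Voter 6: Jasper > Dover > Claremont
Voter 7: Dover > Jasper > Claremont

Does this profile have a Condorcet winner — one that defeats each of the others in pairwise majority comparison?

Head-to-head results (7 voters total):
Jasper vs Claremont: Jasper wins 4–3.
Jasper vs Dover: Jasper wins 5–2.
Claremont vs Dover: Claremont wins 4–3.
Jasper beats each rival — Claremont (4–3), Dover (5–2) — so Jasper is the Condorcet winner.

Yes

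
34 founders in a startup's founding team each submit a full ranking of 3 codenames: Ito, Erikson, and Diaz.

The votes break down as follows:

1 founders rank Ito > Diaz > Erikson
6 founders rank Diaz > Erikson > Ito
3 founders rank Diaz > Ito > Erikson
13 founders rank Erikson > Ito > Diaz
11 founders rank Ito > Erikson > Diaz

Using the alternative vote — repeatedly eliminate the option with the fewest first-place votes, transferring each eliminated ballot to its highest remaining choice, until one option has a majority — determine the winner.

Erikson

Round 1: Erikson 13, Ito 12, Diaz 9. Diaz has the fewest and is eliminated.
Round 2: Erikson 19, Ito 15. Erikson has a majority.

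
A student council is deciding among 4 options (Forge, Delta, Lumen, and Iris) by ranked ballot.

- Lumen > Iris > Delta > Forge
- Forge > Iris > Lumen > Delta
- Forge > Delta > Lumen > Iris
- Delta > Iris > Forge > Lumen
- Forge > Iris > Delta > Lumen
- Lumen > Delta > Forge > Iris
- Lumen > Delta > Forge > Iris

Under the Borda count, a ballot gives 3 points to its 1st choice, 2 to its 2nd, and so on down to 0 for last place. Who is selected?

Forge

Borda scores:
  Forge: 0 + 3 + 3 + 1 + 3 + 1 + 1 = 12
  Delta: 1 + 0 + 2 + 3 + 1 + 2 + 2 = 11
  Lumen: 3 + 1 + 1 + 0 + 0 + 3 + 3 = 11
  Iris: 2 + 2 + 0 + 2 + 2 + 0 + 0 = 8
Forge has the highest total.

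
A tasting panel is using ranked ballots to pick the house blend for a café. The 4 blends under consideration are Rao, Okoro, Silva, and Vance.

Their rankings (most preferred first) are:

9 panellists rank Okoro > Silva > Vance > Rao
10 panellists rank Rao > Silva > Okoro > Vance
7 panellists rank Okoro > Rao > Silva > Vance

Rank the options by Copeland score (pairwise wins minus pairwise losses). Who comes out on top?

Okoro

Pairwise results:
  Rao vs Okoro: Okoro wins 16–10.
  Rao vs Silva: Rao wins 17–9.
  Rao vs Vance: Rao wins 17–9.
  Okoro vs Silva: Okoro wins 16–10.
  Okoro vs Vance: Okoro wins 26–0.
  Silva vs Vance: Silva wins 26–0.
Copeland scores (wins − losses):
  Rao: 2 − 1 = 1
  Okoro: 3 − 0 = 3
  Silva: 1 − 2 = -1
  Vance: 0 − 3 = -3
Okoro has the best Copeland score.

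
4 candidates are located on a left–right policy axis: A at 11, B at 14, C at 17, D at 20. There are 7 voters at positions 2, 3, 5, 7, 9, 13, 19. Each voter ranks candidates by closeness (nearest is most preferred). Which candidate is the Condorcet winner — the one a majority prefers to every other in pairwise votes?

A

With single-peaked preferences on a line, the Condorcet winner is the candidate closest to the median voter.
The median voter (position 7) is closest to A at 11.
Check: A vs D — voters closer to A: 6 of 7.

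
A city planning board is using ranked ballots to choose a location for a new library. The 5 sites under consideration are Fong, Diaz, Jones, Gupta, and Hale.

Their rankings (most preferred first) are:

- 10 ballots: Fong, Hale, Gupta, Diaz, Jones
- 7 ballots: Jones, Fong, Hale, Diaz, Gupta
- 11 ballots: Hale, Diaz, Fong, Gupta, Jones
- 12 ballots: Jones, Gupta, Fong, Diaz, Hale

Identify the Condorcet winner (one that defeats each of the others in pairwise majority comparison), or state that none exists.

Head-to-head results (40 voters total):
Fong vs Diaz: Fong wins 29–11.
Fong vs Jones: Fong wins 21–19.
Fong vs Gupta: Fong wins 28–12.
Fong vs Hale: Fong wins 29–11.
Diaz vs Jones: Diaz wins 21–19.
Diaz vs Gupta: Gupta wins 22–18.
Diaz vs Hale: Hale wins 28–12.
Jones vs Gupta: Gupta wins 21–19.
Jones vs Hale: Hale wins 21–19.
Gupta vs Hale: Hale wins 28–12.
Fong beats each rival — Diaz (29–11), Jones (21–19), Gupta (28–12), Hale (29–11) — so Fong is the Condorcet winner.

Fong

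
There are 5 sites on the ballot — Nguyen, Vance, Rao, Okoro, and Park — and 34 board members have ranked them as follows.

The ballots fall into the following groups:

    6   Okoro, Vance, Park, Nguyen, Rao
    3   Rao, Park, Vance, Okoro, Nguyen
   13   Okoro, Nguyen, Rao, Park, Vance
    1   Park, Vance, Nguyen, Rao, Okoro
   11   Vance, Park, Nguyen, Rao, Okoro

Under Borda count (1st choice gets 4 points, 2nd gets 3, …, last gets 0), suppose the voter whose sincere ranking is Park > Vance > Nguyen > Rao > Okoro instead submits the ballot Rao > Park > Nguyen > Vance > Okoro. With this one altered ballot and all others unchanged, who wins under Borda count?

Okoro

Borda totals with the altered ballot: Nguyen 69, Vance 69, Rao 53, Okoro 79, Park 70.
The winner is unchanged: still Okoro.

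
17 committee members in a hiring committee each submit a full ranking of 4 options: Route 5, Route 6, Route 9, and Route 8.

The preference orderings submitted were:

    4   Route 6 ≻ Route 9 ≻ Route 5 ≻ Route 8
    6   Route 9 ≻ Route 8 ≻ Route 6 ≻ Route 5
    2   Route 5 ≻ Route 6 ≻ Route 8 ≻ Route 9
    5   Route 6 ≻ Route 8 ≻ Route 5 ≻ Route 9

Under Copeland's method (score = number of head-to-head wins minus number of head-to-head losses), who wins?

Pairwise results:
  Route 5 vs Route 6: Route 6 wins 15–2.
  Route 5 vs Route 9: Route 9 wins 10–7.
  Route 5 vs Route 8: Route 8 wins 11–6.
  Route 6 vs Route 9: Route 6 wins 11–6.
  Route 6 vs Route 8: Route 6 wins 11–6.
  Route 9 vs Route 8: Route 9 wins 10–7.
Copeland scores (wins − losses):
  Route 5: 0 − 3 = -3
  Route 6: 3 − 0 = 3
  Route 9: 2 − 1 = 1
  Route 8: 1 − 2 = -1
Route 6 has the best Copeland score.

Route 6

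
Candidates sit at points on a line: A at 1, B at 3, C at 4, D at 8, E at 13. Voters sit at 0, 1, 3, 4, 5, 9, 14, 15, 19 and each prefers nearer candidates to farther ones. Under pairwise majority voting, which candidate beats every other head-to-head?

With single-peaked preferences on a line, the Condorcet winner is the candidate closest to the median voter.
The median voter (position 5) is closest to C at 4.
Check: C vs B — voters closer to C: 6 of 9.

C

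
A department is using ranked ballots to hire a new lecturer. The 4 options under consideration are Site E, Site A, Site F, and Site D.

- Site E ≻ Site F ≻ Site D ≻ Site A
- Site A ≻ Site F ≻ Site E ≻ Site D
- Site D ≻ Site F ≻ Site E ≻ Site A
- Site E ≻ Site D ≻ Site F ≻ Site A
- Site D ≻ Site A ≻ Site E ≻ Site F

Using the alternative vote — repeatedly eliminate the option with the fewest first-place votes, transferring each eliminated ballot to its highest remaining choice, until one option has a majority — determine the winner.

Round 1: Site E 2, Site D 2, Site A 1, Site F 0. Site F has the fewest and is eliminated.
Round 2: Site E 2, Site D 2, Site A 1. Site A has the fewest and is eliminated.
Round 3: Site E 3, Site D 2. Site E has a majority.

Site E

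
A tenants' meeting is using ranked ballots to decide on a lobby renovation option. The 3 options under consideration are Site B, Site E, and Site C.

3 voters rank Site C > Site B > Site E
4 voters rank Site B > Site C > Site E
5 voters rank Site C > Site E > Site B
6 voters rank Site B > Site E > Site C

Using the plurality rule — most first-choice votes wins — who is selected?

First-place vote totals:
  Site B: 10
  Site E: 0
  Site C: 8
Site B has the most first-place votes.

Site B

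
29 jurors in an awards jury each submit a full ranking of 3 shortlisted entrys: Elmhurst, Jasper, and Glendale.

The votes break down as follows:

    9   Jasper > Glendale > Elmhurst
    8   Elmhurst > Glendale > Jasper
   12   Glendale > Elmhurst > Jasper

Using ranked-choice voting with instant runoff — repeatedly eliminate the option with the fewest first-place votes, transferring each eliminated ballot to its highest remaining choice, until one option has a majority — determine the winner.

Round 1: Glendale 12, Jasper 9, Elmhurst 8. Elmhurst has the fewest and is eliminated.
Round 2: Glendale 20, Jasper 9. Glendale has a majority.

Glendale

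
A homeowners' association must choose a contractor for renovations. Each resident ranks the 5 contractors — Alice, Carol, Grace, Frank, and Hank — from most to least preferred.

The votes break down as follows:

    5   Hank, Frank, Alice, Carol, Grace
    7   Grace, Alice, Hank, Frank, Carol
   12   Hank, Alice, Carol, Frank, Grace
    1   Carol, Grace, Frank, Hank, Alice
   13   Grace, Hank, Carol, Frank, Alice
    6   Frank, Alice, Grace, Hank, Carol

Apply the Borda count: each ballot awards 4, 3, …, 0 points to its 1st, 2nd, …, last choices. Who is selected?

Borda scores:
  Alice: 5·2 + 7·3 + 12·3 + 0 + 13·0 + 6·3 = 85
  Carol: 5·1 + 7·0 + 12·2 + 4 + 13·2 + 6·0 = 59
  Grace: 5·0 + 7·4 + 12·0 + 3 + 13·4 + 6·2 = 95
  Frank: 5·3 + 7·1 + 12·1 + 2 + 13·1 + 6·4 = 73
  Hank: 5·4 + 7·2 + 12·4 + 1 + 13·3 + 6·1 = 128
Hank has the highest total.

Hank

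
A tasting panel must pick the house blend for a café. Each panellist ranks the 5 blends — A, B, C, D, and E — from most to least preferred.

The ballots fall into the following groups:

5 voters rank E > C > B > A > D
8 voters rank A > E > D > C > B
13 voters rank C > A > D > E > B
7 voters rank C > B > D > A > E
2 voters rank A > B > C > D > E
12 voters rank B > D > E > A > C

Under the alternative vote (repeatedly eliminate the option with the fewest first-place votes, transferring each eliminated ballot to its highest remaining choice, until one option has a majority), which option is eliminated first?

Round 1: C 20, B 12, A 10, E 5, D 0. D has the fewest and is eliminated.
Round 2: C 20, B 12, A 10, E 5. E has the fewest and is eliminated.
Round 3: C 25, B 12, A 10. C has a majority.

D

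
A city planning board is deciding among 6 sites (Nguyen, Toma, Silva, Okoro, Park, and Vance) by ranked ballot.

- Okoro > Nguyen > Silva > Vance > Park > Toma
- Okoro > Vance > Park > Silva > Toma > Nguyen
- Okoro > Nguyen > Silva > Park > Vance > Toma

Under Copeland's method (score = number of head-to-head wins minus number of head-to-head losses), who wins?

Okoro

Pairwise results:
  Nguyen vs Toma: Nguyen wins 2–1.
  Nguyen vs Silva: Nguyen wins 2–1.
  Nguyen vs Okoro: Okoro wins 3–0.
  Nguyen vs Park: Nguyen wins 2–1.
  Nguyen vs Vance: Nguyen wins 2–1.
  Toma vs Silva: Silva wins 3–0.
  Toma vs Okoro: Okoro wins 3–0.
  Toma vs Park: Park wins 3–0.
  Toma vs Vance: Vance wins 3–0.
  Silva vs Okoro: Okoro wins 3–0.
  Silva vs Park: Silva wins 2–1.
  Silva vs Vance: Silva wins 2–1.
  Okoro vs Park: Okoro wins 3–0.
  Okoro vs Vance: Okoro wins 3–0.
  Park vs Vance: Vance wins 2–1.
Copeland scores (wins − losses):
  Nguyen: 4 − 1 = 3
  Toma: 0 − 5 = -5
  Silva: 3 − 2 = 1
  Okoro: 5 − 0 = 5
  Park: 1 − 4 = -3
  Vance: 2 − 3 = -1
Okoro has the best Copeland score.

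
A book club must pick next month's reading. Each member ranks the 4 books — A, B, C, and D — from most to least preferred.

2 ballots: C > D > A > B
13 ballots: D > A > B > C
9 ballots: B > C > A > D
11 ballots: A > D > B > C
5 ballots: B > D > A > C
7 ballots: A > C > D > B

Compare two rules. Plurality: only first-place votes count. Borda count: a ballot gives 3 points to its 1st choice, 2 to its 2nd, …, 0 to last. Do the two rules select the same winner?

Yes

Plurality first-place counts: A 18, B 14, C 2, D 13 → A.
Borda totals: A 96, B 66, C 38, D 82 → A.
The two rules agree on A.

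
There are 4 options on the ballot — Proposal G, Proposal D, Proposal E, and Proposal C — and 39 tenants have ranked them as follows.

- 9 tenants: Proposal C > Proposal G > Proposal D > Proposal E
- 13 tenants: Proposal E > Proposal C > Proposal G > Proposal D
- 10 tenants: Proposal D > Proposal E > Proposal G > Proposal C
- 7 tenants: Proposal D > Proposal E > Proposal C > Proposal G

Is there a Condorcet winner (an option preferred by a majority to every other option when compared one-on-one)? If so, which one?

None — there is no Condorcet winner

Head-to-head results (39 voters total):
Proposal G vs Proposal D: Proposal G wins 22–17.
Proposal G vs Proposal E: Proposal E wins 30–9.
Proposal G vs Proposal C: Proposal C wins 29–10.
Proposal D vs Proposal E: Proposal D wins 26–13.
Proposal D vs Proposal C: Proposal C wins 22–17.
Proposal E vs Proposal C: Proposal E wins 30–9.
No candidate beats all others: Proposal G beats Proposal D beats Proposal E beats Proposal G, a majority cycle.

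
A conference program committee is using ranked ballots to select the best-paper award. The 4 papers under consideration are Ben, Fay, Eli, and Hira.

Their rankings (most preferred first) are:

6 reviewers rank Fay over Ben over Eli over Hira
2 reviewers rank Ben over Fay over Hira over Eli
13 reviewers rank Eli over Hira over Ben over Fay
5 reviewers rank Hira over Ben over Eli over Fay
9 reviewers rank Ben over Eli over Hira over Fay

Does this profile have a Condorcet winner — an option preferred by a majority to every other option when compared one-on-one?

No

Head-to-head results (35 voters total):
Ben vs Fay: Ben wins 29–6.
Ben vs Eli: Ben wins 22–13.
Ben vs Hira: Hira wins 18–17.
Fay vs Eli: Eli wins 27–8.
Fay vs Hira: Hira wins 27–8.
Eli vs Hira: Eli wins 28–7.
No candidate beats all others: Ben beats Eli beats Hira beats Ben, a majority cycle.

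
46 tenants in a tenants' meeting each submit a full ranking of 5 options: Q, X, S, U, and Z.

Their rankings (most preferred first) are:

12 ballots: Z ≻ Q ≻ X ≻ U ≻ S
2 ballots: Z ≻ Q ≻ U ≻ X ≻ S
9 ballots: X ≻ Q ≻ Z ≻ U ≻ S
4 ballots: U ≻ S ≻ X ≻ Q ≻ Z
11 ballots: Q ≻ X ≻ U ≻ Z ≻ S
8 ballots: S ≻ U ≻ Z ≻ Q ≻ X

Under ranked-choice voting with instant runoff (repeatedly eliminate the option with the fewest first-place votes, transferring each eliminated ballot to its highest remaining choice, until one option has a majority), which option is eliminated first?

U

Round 1: Z 14, Q 11, X 9, S 8, U 4. U has the fewest and is eliminated.
Round 2: Z 14, S 12, Q 11, X 9. X has the fewest and is eliminated.
Round 3: Q 20, Z 14, S 12. S has the fewest and is eliminated.
Round 4: Q 24, Z 22. Q has a majority.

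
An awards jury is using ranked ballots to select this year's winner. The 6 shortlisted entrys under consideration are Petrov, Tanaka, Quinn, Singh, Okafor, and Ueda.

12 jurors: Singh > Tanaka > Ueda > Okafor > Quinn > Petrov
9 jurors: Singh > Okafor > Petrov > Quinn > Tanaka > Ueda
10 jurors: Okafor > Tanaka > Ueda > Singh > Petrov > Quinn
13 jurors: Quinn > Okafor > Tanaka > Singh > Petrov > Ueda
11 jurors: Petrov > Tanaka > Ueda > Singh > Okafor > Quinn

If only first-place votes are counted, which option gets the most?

Singh

First-place vote totals:
  Petrov: 11
  Tanaka: 0
  Quinn: 13
  Singh: 21
  Okafor: 10
  Ueda: 0
Singh has the most first-place votes.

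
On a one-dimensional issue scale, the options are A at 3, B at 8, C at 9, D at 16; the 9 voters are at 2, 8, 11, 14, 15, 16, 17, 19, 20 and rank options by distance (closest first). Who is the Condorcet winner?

With single-peaked preferences on a line, the Condorcet winner is the candidate closest to the median voter.
The median voter (position 15) is closest to D at 16.
Check: D vs B — voters closer to D: 6 of 9.

D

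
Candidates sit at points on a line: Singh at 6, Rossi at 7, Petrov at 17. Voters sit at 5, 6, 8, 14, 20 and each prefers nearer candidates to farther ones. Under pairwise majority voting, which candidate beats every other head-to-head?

With single-peaked preferences on a line, the Condorcet winner is the candidate closest to the median voter.
The median voter (position 8) is closest to Rossi at 7.
Check: Rossi vs Singh — voters closer to Rossi: 3 of 5.

Rossi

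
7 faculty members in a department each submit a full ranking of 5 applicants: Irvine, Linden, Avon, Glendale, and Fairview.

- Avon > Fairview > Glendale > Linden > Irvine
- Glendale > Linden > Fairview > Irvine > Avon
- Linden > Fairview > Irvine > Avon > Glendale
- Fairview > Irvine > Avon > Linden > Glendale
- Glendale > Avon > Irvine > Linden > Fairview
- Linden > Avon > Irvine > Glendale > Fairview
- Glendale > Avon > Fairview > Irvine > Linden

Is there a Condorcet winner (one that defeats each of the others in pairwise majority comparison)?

Yes

Head-to-head results (7 voters total):
Irvine vs Linden: Linden wins 4–3.
Irvine vs Avon: Avon wins 4–3.
Irvine vs Glendale: Glendale wins 4–3.
Irvine vs Fairview: Fairview wins 5–2.
Linden vs Avon: Avon wins 4–3.
Linden vs Glendale: Glendale wins 4–3.
Linden vs Fairview: Linden wins 4–3.
Avon vs Glendale: Avon wins 4–3.
Avon vs Fairview: Avon wins 4–3.
Glendale vs Fairview: Glendale wins 4–3.
Avon beats each rival — Irvine (4–3), Linden (4–3), Glendale (4–3), Fairview (4–3) — so Avon is the Condorcet winner.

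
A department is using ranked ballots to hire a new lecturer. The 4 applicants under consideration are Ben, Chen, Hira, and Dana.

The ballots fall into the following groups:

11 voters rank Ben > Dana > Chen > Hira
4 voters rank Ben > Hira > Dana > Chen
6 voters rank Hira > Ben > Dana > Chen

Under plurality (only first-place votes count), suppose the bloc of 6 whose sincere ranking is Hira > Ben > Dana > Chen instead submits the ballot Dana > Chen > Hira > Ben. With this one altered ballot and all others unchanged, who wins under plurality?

Ben

First-place totals with the altered ballot: Ben 15, Chen 0, Hira 0, Dana 6.
The winner is unchanged: still Ben.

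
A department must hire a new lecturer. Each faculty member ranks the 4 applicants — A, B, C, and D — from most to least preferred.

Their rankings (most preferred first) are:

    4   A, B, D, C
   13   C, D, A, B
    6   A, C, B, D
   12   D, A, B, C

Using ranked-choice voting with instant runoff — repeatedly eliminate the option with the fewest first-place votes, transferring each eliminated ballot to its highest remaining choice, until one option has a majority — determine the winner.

C

Round 1: C 13, D 12, A 10, B 0. B has the fewest and is eliminated.
Round 2: C 13, D 12, A 10. A has the fewest and is eliminated.
Round 3: C 19, D 16. C has a majority.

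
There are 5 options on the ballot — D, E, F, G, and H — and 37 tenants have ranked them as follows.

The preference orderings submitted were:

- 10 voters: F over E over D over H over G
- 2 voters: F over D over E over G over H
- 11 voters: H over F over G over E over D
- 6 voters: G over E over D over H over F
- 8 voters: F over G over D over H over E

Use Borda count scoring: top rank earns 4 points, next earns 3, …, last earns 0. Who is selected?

F

Borda scores:
  D: 10·2 + 2·3 + 11·0 + 6·2 + 8·2 = 54
  E: 10·3 + 2·2 + 11·1 + 6·3 + 8·0 = 63
  F: 10·4 + 2·4 + 11·3 + 6·0 + 8·4 = 113
  G: 10·0 + 2·1 + 11·2 + 6·4 + 8·3 = 72
  H: 10·1 + 2·0 + 11·4 + 6·1 + 8·1 = 68
F has the highest total.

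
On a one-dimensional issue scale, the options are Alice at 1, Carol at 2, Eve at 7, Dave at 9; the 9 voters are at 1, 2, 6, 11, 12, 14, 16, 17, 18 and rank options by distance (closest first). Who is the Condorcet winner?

Dave

With single-peaked preferences on a line, the Condorcet winner is the candidate closest to the median voter.
The median voter (position 12) is closest to Dave at 9.
Check: Dave vs Alice — voters closer to Dave: 7 of 9.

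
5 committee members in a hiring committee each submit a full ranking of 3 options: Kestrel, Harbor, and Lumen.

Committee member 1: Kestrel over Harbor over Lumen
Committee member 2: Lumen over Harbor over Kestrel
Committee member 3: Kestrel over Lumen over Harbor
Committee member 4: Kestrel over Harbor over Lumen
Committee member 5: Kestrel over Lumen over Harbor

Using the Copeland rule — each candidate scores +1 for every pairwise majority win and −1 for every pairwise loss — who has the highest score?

Pairwise results:
  Kestrel vs Harbor: Kestrel wins 4–1.
  Kestrel vs Lumen: Kestrel wins 4–1.
  Harbor vs Lumen: Lumen wins 3–2.
Copeland scores (wins − losses):
  Kestrel: 2 − 0 = 2
  Harbor: 0 − 2 = -2
  Lumen: 1 − 1 = 0
Kestrel has the best Copeland score.

Kestrel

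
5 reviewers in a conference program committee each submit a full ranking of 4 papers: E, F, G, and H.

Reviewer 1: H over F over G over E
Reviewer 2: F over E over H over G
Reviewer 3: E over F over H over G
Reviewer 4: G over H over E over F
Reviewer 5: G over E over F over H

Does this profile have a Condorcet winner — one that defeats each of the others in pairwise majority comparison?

Head-to-head results (5 voters total):
E vs F: E wins 3–2.
E vs G: G wins 3–2.
E vs H: E wins 3–2.
F vs G: F wins 3–2.
F vs H: F wins 3–2.
G vs H: H wins 3–2.
No candidate beats all others: E beats F beats G beats E, a majority cycle.

No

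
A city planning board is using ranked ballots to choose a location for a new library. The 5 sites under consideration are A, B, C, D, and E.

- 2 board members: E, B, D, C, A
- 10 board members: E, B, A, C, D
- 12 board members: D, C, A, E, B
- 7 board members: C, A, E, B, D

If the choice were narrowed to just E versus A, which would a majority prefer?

A

Ballots ranking E above A: 2+10 = 12.
Ballots ranking A above E: 12+7 = 19.
A wins the head-to-head, 19–12.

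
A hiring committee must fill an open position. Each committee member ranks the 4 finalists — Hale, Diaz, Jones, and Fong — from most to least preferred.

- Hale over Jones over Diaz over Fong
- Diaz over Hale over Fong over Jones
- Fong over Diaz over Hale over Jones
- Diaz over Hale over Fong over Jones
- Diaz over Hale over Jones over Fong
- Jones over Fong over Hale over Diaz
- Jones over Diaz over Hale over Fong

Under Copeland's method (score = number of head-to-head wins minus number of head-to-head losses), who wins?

Pairwise results:
  Hale vs Diaz: Diaz wins 5–2.
  Hale vs Jones: Hale wins 5–2.
  Hale vs Fong: Hale wins 5–2.
  Diaz vs Jones: Diaz wins 4–3.
  Diaz vs Fong: Diaz wins 5–2.
  Jones vs Fong: Jones wins 4–3.
Copeland scores (wins − losses):
  Hale: 2 − 1 = 1
  Diaz: 3 − 0 = 3
  Jones: 1 − 2 = -1
  Fong: 0 − 3 = -3
Diaz has the best Copeland score.

Diaz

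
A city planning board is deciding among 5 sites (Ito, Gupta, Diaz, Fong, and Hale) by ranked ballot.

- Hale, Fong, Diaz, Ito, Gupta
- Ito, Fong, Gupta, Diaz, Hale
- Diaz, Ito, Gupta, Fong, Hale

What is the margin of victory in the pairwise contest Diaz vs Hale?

1

Ballots ranking Diaz above Hale: 2.
Ballots ranking Hale above Diaz: 1.
Diaz wins 2–1, a margin of 1.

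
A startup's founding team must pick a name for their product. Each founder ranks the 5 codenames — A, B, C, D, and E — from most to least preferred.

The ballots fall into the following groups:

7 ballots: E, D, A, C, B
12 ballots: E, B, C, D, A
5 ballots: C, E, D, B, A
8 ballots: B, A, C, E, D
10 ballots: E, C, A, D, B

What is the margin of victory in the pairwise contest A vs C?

12

Ballots ranking A above C: 7+8 = 15.
Ballots ranking C above A: 12+5+10 = 27.
C wins 27–15, a margin of 12.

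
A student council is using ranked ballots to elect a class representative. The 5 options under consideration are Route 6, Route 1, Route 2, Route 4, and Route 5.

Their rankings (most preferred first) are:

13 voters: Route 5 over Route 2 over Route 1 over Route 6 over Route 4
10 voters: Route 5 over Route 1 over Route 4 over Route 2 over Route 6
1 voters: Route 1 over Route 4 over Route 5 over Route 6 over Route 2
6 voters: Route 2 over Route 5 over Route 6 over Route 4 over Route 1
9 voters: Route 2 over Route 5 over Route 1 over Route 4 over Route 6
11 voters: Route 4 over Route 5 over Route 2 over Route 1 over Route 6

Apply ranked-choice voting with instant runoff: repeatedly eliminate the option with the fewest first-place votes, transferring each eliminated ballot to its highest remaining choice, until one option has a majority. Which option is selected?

Route 5

Round 1: Route 5 23, Route 2 15, Route 4 11, Route 1 1, Route 6 0. Route 6 has the fewest and is eliminated.
Round 2: Route 5 23, Route 2 15, Route 4 11, Route 1 1. Route 1 has the fewest and is eliminated.
Round 3: Route 5 23, Route 2 15, Route 4 12. Route 4 has the fewest and is eliminated.
Round 4: Route 5 35, Route 2 15. Route 5 has a majority.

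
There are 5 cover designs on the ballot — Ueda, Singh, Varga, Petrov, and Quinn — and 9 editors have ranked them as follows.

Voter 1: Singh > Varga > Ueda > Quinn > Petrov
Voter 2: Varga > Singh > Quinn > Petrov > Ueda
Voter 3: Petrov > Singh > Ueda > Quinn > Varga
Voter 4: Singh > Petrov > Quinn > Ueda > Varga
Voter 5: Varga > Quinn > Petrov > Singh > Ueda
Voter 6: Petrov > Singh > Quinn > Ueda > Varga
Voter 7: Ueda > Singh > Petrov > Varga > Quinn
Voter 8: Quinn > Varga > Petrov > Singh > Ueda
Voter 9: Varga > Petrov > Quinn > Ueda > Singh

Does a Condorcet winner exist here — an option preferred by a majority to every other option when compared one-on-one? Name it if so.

None — there is no Condorcet winner

Head-to-head results (9 voters total):
Ueda vs Singh: Singh wins 7–2.
Ueda vs Varga: Varga wins 5–4.
Ueda vs Petrov: Petrov wins 7–2.
Ueda vs Quinn: Quinn wins 6–3.
Singh vs Varga: Singh wins 5–4.
Singh vs Petrov: Petrov wins 5–4.
Singh vs Quinn: Singh wins 6–3.
Varga vs Petrov: Varga wins 5–4.
Varga vs Quinn: Varga wins 5–4.
Petrov vs Quinn: Petrov wins 5–4.
No candidate beats all others: Singh beats Varga beats Petrov beats Singh, a majority cycle.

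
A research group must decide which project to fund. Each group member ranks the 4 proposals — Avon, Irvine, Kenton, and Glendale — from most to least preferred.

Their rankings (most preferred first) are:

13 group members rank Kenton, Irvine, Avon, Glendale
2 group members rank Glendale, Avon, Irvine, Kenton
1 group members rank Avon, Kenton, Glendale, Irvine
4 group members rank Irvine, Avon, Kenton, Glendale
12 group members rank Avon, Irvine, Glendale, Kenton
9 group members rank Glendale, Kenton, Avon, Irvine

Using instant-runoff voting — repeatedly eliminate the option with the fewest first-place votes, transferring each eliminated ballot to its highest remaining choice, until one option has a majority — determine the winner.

Kenton

Round 1: Avon 13, Kenton 13, Glendale 11, Irvine 4. Irvine has the fewest and is eliminated.
Round 2: Avon 17, Kenton 13, Glendale 11. Glendale has the fewest and is eliminated.
Round 3: Kenton 22, Avon 19. Kenton has a majority.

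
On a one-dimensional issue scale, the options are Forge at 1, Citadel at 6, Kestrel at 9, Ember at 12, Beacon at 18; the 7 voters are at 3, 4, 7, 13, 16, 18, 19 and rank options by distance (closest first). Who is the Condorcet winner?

Ember

With single-peaked preferences on a line, the Condorcet winner is the candidate closest to the median voter.
The median voter (position 13) is closest to Ember at 12.
Check: Ember vs Kestrel — voters closer to Ember: 4 of 7.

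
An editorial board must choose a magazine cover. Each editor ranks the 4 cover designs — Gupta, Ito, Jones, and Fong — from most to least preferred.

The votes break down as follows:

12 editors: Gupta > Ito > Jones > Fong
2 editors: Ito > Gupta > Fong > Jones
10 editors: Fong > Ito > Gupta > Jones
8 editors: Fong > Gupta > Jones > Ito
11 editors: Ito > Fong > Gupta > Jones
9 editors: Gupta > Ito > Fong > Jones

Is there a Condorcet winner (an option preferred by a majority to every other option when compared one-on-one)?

Head-to-head results (52 voters total):
Gupta vs Ito: Gupta wins 29–23.
Gupta vs Jones: Gupta wins 52–0.
Gupta vs Fong: Fong wins 29–23.
Ito vs Jones: Ito wins 44–8.
Ito vs Fong: Ito wins 34–18.
Jones vs Fong: Fong wins 40–12.
No candidate beats all others: Gupta beats Ito beats Fong beats Gupta, a majority cycle.

No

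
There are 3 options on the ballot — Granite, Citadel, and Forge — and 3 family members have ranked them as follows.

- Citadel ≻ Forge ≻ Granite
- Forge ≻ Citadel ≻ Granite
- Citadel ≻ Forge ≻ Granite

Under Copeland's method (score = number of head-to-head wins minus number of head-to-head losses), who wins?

Pairwise results:
  Granite vs Citadel: Citadel wins 3–0.
  Granite vs Forge: Forge wins 3–0.
  Citadel vs Forge: Citadel wins 2–1.
Copeland scores (wins − losses):
  Granite: 0 − 2 = -2
  Citadel: 2 − 0 = 2
  Forge: 1 − 1 = 0
Citadel has the best Copeland score.

Citadel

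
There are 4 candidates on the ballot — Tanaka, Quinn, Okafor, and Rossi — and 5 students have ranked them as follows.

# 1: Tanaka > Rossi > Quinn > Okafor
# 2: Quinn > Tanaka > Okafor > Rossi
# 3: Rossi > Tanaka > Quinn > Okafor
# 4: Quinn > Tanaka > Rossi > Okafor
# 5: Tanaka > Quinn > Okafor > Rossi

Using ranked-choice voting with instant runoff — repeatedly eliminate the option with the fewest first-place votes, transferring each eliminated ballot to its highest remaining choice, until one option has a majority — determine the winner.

Tanaka

Round 1: Tanaka 2, Quinn 2, Rossi 1, Okafor 0. Okafor has the fewest and is eliminated.
Round 2: Tanaka 2, Quinn 2, Rossi 1. Rossi has the fewest and is eliminated.
Round 3: Tanaka 3, Quinn 2. Tanaka has a majority.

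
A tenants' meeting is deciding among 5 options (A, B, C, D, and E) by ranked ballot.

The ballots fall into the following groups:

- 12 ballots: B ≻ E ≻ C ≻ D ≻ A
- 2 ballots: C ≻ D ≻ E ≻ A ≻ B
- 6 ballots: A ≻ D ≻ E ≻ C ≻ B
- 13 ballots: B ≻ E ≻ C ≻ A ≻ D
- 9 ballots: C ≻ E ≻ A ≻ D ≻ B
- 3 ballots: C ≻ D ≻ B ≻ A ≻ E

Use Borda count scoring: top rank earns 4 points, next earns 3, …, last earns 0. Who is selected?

E

Borda scores:
  A: 12·0 + 2·1 + 6·4 + 13·1 + 9·2 + 3·1 = 60
  B: 12·4 + 2·0 + 6·0 + 13·4 + 9·0 + 3·2 = 106
  C: 12·2 + 2·4 + 6·1 + 13·2 + 9·4 + 3·4 = 112
  D: 12·1 + 2·3 + 6·3 + 13·0 + 9·1 + 3·3 = 54
  E: 12·3 + 2·2 + 6·2 + 13·3 + 9·3 + 3·0 = 118
E has the highest total.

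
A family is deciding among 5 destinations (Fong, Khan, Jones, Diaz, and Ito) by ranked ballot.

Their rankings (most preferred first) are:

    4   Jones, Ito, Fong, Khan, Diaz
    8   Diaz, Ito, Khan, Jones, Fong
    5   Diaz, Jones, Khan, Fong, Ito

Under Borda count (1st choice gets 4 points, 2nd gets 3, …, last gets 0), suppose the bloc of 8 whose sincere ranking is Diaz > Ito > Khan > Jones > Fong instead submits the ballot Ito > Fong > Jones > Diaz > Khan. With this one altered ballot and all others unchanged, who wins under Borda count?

Jones

Borda totals with the altered ballot: Fong 37, Khan 14, Jones 47, Diaz 28, Ito 44.
The switch changes the winner from Diaz to Jones.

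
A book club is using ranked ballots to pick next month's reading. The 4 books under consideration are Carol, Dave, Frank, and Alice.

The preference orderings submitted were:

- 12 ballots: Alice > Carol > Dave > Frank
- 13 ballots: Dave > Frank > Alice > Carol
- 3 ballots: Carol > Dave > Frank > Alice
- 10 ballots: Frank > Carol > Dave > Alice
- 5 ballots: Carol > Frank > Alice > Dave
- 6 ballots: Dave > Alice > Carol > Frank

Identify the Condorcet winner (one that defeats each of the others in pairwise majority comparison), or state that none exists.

Head-to-head results (49 voters total):
Carol vs Dave: Carol wins 30–19.
Carol vs Frank: Carol wins 26–23.
Carol vs Alice: Alice wins 31–18.
Dave vs Frank: Dave wins 34–15.
Dave vs Alice: Dave wins 32–17.
Frank vs Alice: Frank wins 31–18.
No candidate beats all others: Carol beats Dave beats Alice beats Carol, a majority cycle.

There is no Condorcet winner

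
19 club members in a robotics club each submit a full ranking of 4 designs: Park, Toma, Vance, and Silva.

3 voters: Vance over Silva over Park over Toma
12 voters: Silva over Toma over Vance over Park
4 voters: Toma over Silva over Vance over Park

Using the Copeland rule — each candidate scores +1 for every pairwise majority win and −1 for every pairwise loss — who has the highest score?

Pairwise results:
  Park vs Toma: Toma wins 16–3.
  Park vs Vance: Vance wins 19–0.
  Park vs Silva: Silva wins 19–0.
  Toma vs Vance: Toma wins 16–3.
  Toma vs Silva: Silva wins 15–4.
  Vance vs Silva: Silva wins 16–3.
Copeland scores (wins − losses):
  Park: 0 − 3 = -3
  Toma: 2 − 1 = 1
  Vance: 1 − 2 = -1
  Silva: 3 − 0 = 3
Silva has the best Copeland score.

Silva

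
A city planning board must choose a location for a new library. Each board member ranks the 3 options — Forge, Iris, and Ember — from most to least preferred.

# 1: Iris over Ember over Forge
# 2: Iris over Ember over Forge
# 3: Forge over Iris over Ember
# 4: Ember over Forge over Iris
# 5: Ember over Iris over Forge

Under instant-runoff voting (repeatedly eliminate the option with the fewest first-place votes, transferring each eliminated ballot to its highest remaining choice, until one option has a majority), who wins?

Iris

Round 1: Iris 2, Ember 2, Forge 1. Forge has the fewest and is eliminated.
Round 2: Iris 3, Ember 2. Iris has a majority.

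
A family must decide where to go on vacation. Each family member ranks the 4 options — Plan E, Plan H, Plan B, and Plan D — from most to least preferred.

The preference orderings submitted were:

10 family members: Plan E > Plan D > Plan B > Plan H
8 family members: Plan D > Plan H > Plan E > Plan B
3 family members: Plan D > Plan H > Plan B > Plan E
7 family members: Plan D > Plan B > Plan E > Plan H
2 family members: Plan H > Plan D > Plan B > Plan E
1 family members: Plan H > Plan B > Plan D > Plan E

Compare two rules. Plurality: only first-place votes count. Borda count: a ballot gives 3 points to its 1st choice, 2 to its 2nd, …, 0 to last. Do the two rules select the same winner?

Plurality first-place counts: Plan E 10, Plan H 3, Plan B 0, Plan D 18 → Plan D.
Borda totals: Plan E 45, Plan H 31, Plan B 31, Plan D 79 → Plan D.
The two rules agree on Plan D.

Yes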